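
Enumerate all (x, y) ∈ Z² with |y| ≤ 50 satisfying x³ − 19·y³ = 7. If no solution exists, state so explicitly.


The equation is x³ - 19y³ = 7. For fixed y, x³ = 19·y³ + 7, so a solution requires the RHS to be a perfect cube.
Strategy: iterate y from -50 to 50, compute RHS = 19·y³ + 7, and check whether it is a (positive or negative) perfect cube.
Check small values of y:
  y = 0: RHS = 7 is not a perfect cube.
  y = 1: RHS = 26 is not a perfect cube.
  y = -1: RHS = -12 is not a perfect cube.
  y = 2: RHS = 159 is not a perfect cube.
  y = -2: RHS = -145 is not a perfect cube.
  y = 3: RHS = 520 is not a perfect cube.
  y = -3: RHS = -506 is not a perfect cube.
Continuing the search up to |y| = 50 finds no solutions either.
No (x, y) in the scanned range satisfies the equation.

No integer solutions with |y| ≤ 50.


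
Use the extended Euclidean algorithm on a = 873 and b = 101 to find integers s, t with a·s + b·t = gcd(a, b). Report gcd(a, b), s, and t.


Euclidean algorithm on (873, 101) — divide until remainder is 0:
  873 = 8 · 101 + 65
  101 = 1 · 65 + 36
  65 = 1 · 36 + 29
  36 = 1 · 29 + 7
  29 = 4 · 7 + 1
  7 = 7 · 1 + 0
gcd(873, 101) = 1.
Track Bezout coefficients alongside the remainders: start with r₀ = 873 = a·1 + b·0 (s = 1, t = 0) and r₁ = 101 = a·0 + b·1 (s = 0, t = 1); each new remainder r_{k+1} = r_{k-1} − q_k·r_k inherits s_{k+1} = s_{k-1} − q_k·s_k, t_{k+1} = t_{k-1} − q_k·t_k, so r_k = a·s_k + b·t_k at every step:
  q = 8: r = 65, s = 1 − 8·0 = 1, t = 0 − 8·1 = -8  (check: 873·1 + 101·(-8) = 65)
  q = 1: r = 36, s = 0 − 1·1 = -1, t = 1 − 1·(-8) = 9  (check: 873·(-1) + 101·9 = 36)
  q = 1: r = 29, s = 1 − 1·(-1) = 2, t = -8 − 1·9 = -17  (check: 873·2 + 101·(-17) = 29)
  q = 1: r = 7, s = -1 − 1·2 = -3, t = 9 − 1·(-17) = 26  (check: 873·(-3) + 101·26 = 7)
  q = 4: r = 1, s = 2 − 4·(-3) = 14, t = -17 − 4·26 = -121  (check: 873·14 + 101·(-121) = 1)
The row with r = 1 (the gcd) gives the Bezout coefficients s = 14, t = -121.
Result: 873 · (14) + 101 · (-121) = 1.

gcd(873, 101) = 1; s = 14, t = -121 (check: 873·14 + 101·(-121) = 1).


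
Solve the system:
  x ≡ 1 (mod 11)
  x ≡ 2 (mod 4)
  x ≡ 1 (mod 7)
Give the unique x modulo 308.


Moduli 11, 4, 7 are pairwise coprime; by CRT there is a unique solution modulo M = 11 · 4 · 7 = 308.
Solve pairwise, accumulating the modulus:
  Start with x ≡ 1 (mod 11).
  Combine with x ≡ 2 (mod 4): since gcd(11, 4) = 1, we get a unique residue mod 44.
    Write x = 1 + 11·t and substitute into x ≡ 2 (mod 4): 11·t ≡ 2 − 1 = 1 (mod 4).
    Reduce coefficients mod 4: 3·t ≡ 1 (mod 4).
    The inverse of 3 mod 4 is 3 (since 3·3 = 9 = 2·4 + 1), so t ≡ 3·1 = 3 ≡ 3 (mod 4).
    Then x = 1 + 11·3 = 34, valid modulo lcm(11, 4) = 44: x ≡ 34 (mod 44).
  Combine with x ≡ 1 (mod 7): since gcd(44, 7) = 1, we get a unique residue mod 308.
    Write x = 34 + 44·t and substitute into x ≡ 1 (mod 7): 44·t ≡ 1 − 34 = -33 (mod 7).
    Reduce coefficients mod 7: 2·t ≡ 2 (mod 7).
    The inverse of 2 mod 7 is 4 (since 2·4 = 8 = 1·7 + 1), so t ≡ 4·2 = 8 ≡ 1 (mod 7).
    Then x = 34 + 44·1 = 78, valid modulo lcm(44, 7) = 308: x ≡ 78 (mod 308).
Verify: 78 mod 11 = 1 ✓, 78 mod 4 = 2 ✓, 78 mod 7 = 1 ✓.

x ≡ 78 (mod 308).


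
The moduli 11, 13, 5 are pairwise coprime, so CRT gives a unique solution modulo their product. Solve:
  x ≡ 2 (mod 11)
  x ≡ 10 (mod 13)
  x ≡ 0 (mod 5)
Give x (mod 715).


Moduli 11, 13, 5 are pairwise coprime; by CRT there is a unique solution modulo M = 11 · 13 · 5 = 715.
Solve pairwise, accumulating the modulus:
  Start with x ≡ 2 (mod 11).
  Combine with x ≡ 10 (mod 13): since gcd(11, 13) = 1, we get a unique residue mod 143.
    Write x = 2 + 11·t and substitute into x ≡ 10 (mod 13): 11·t ≡ 10 − 2 = 8 (mod 13).
    The inverse of 11 mod 13 is 6 (since 11·6 = 66 = 5·13 + 1), so t ≡ 6·8 = 48 ≡ 9 (mod 13).
    Then x = 2 + 11·9 = 101, valid modulo lcm(11, 13) = 143: x ≡ 101 (mod 143).
  Combine with x ≡ 0 (mod 5): since gcd(143, 5) = 1, we get a unique residue mod 715.
    Write x = 101 + 143·t and substitute into x ≡ 0 (mod 5): 143·t ≡ 0 − 101 = -101 (mod 5).
    Reduce coefficients mod 5: 3·t ≡ 4 (mod 5).
    The inverse of 3 mod 5 is 2 (since 3·2 = 6 = 1·5 + 1), so t ≡ 2·4 = 8 ≡ 3 (mod 5).
    Then x = 101 + 143·3 = 530, valid modulo lcm(143, 5) = 715: x ≡ 530 (mod 715).
Verify: 530 mod 11 = 2 ✓, 530 mod 13 = 10 ✓, 530 mod 5 = 0 ✓.

x ≡ 530 (mod 715).


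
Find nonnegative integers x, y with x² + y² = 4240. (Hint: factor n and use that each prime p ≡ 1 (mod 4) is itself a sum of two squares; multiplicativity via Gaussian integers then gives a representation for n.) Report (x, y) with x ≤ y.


Step 1: Factor n = 4240 = 2^4 · 5 · 53.
Step 2: Check the mod-4 condition on each prime factor: 2 = 2 (special); 5 ≡ 1 (mod 4), exponent 1; 53 ≡ 1 (mod 4), exponent 1.
All primes ≡ 3 (mod 4) appear to even exponent (or don't appear), so by the two-squares theorem n IS expressible as a sum of two squares.
Step 3: Build a representation. Group n = k² · m with k = 4 and m = 5 · 53 = 265 (a product of primes ≡ 1 (mod 4)); a representation of m scales to one of n via (k·x)² + (k·y)² = k²(x² + y²). Each prime p ≡ 1 (mod 4) is itself a sum of two squares; find a² by testing p − a² for a perfect square:
  5: 5 − 1² = 4 = 2² ⇒ 5 = 1² + 2².
  53: 53 − 1² = 52, 53 − 2² = 49 = 7² ⇒ 53 = 2² + 7².
  Combine using the Brahmagupta–Fibonacci identity (a² + b²)(c² + d²) = (ac − bd)² + (ad + bc)² = (ac + bd)² + (ad − bc)²:
  5 · 53 = 265: from (1² + 2²)(2² + 7²), take (1·2 − 2·7, 1·7 + 2·2) = (2 − 14, 7 + 4) = (-12, 11); dropping signs (only squares matter) gives (12, 11); check 12² + 11² = 144 + 121 = 265 ✓.
  Scale by k = 4: (4·12, 4·11) = (48, 44).
Step 4: Order so x ≤ y and verify: 44² + 48² = 1936 + 2304 = 4240 = n. ✓

n = 4240 = 44² + 48² (one valid representation with x ≤ y).


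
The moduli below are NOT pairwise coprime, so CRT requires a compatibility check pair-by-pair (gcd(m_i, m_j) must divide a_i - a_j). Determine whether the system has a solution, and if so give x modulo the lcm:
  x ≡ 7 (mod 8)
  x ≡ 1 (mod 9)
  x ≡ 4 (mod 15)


Moduli 8, 9, 15 are not pairwise coprime, so CRT works modulo lcm(m_i) when all pairwise compatibility conditions hold.
Pairwise compatibility: gcd(m_i, m_j) must divide a_i - a_j for every pair.
Merge one congruence at a time:
  Start: x ≡ 7 (mod 8).
  Combine with x ≡ 1 (mod 9): gcd(8, 9) = 1; 1 - 7 = -6, which IS divisible by 1, so compatible.
    Write x = 7 + 8·t and substitute into x ≡ 1 (mod 9): 8·t ≡ 1 − 7 = -6 (mod 9).
    Reduce coefficients mod 9: 8·t ≡ 3 (mod 9).
    The inverse of 8 mod 9 is 8 (since 8·8 = 64 = 7·9 + 1), so t ≡ 8·3 = 24 ≡ 6 (mod 9).
    Then x = 7 + 8·6 = 55, valid modulo lcm(8, 9) = 72: x ≡ 55 (mod 72).
  Combine with x ≡ 4 (mod 15): gcd(72, 15) = 3; 4 - 55 = -51, which IS divisible by 3, so compatible.
    Write x = 55 + 72·t and substitute into x ≡ 4 (mod 15): 72·t ≡ 4 − 55 = -51 (mod 15).
    Divide the congruence (and modulus) by g = 3: 24·t ≡ -17 (mod 5).
    Reduce coefficients mod 5: 4·t ≡ 3 (mod 5).
    The inverse of 4 mod 5 is 4 (since 4·4 = 16 = 3·5 + 1), so t ≡ 4·3 = 12 ≡ 2 (mod 5).
    Then x = 55 + 72·2 = 199, valid modulo lcm(72, 15) = 360: x ≡ 199 (mod 360).
Verify: 199 mod 8 = 7, 199 mod 9 = 1, 199 mod 15 = 4.

x ≡ 199 (mod 360).


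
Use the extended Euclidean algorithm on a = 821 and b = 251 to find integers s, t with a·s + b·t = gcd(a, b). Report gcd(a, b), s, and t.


Euclidean algorithm on (821, 251) — divide until remainder is 0:
  821 = 3 · 251 + 68
  251 = 3 · 68 + 47
  68 = 1 · 47 + 21
  47 = 2 · 21 + 5
  21 = 4 · 5 + 1
  5 = 5 · 1 + 0
gcd(821, 251) = 1.
Track Bezout coefficients alongside the remainders: start with r₀ = 821 = a·1 + b·0 (s = 1, t = 0) and r₁ = 251 = a·0 + b·1 (s = 0, t = 1); each new remainder r_{k+1} = r_{k-1} − q_k·r_k inherits s_{k+1} = s_{k-1} − q_k·s_k, t_{k+1} = t_{k-1} − q_k·t_k, so r_k = a·s_k + b·t_k at every step:
  q = 3: r = 68, s = 1 − 3·0 = 1, t = 0 − 3·1 = -3  (check: 821·1 + 251·(-3) = 68)
  q = 3: r = 47, s = 0 − 3·1 = -3, t = 1 − 3·(-3) = 10  (check: 821·(-3) + 251·10 = 47)
  q = 1: r = 21, s = 1 − 1·(-3) = 4, t = -3 − 1·10 = -13  (check: 821·4 + 251·(-13) = 21)
  q = 2: r = 5, s = -3 − 2·4 = -11, t = 10 − 2·(-13) = 36  (check: 821·(-11) + 251·36 = 5)
  q = 4: r = 1, s = 4 − 4·(-11) = 48, t = -13 − 4·36 = -157  (check: 821·48 + 251·(-157) = 1)
The row with r = 1 (the gcd) gives the Bezout coefficients s = 48, t = -157.
Result: 821 · (48) + 251 · (-157) = 1.

gcd(821, 251) = 1; s = 48, t = -157 (check: 821·48 + 251·(-157) = 1).


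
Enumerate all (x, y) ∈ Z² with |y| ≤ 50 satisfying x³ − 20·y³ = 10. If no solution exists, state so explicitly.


The equation is x³ - 20y³ = 10. For fixed y, x³ = 20·y³ + 10, so a solution requires the RHS to be a perfect cube.
Strategy: iterate y from -50 to 50, compute RHS = 20·y³ + 10, and check whether it is a (positive or negative) perfect cube.
Check small values of y:
  y = 0: RHS = 10 is not a perfect cube.
  y = 1: RHS = 30 is not a perfect cube.
  y = -1: RHS = -10 is not a perfect cube.
  y = 2: RHS = 170 is not a perfect cube.
  y = -2: RHS = -150 is not a perfect cube.
  y = 3: RHS = 550 is not a perfect cube.
  y = -3: RHS = -530 is not a perfect cube.
Continuing the search up to |y| = 50 finds no solutions either.
No (x, y) in the scanned range satisfies the equation.

No integer solutions with |y| ≤ 50.


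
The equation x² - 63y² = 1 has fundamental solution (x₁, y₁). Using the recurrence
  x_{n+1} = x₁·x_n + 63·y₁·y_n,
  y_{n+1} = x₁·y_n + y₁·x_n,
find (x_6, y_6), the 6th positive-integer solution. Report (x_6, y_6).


Step 1: Find the fundamental solution (x₁, y₁) of x² - 63y² = 1.
  Expand √63 as a continued fraction. a₀ = ⌊√63⌋ = 7; iterate m_{k+1} = d_k·a_k − m_k, d_{k+1} = (63 − m_{k+1}²)/d_k, a_{k+1} = ⌊(a₀ + m_{k+1})/d_{k+1}⌋ (starting m₀ = 0, d₀ = 1), with convergents p_k = a_k·p_{k-1} + p_{k-2}, q_k = a_k·q_{k-1} + q_{k-2} (p₋₁ = 1, q₋₁ = 0):
  k = 0: a₀ = 7; p₀/q₀ = 7/1; p₀² − 63·q₀² = 49 − 63 = -14.
  k = 1: m = 7, d = 14, a = ⌊(7 + 7)/14⌋ = 1; p/q = (1·7 + 1)/(1·1 + 0) = 8/1; p² − 63·q² = 64 − 63 = 1.
  The first convergent with p² − 63·q² = 1 gives the fundamental solution (x₁, y₁) = (8, 1).
Step 2: Apply the recurrence (x_{n+1}, y_{n+1}) = (x₁x_n + 63y₁y_n, x₁y_n + y₁x_n) repeatedly.
  From (x_1, y_1) = (8, 1): x_2 = 8·8 + 63·1·1 = 127; y_2 = 8·1 + 1·8 = 16.
  From (x_2, y_2) = (127, 16): x_3 = 8·127 + 63·1·16 = 2024; y_3 = 8·16 + 1·127 = 255.
  From (x_3, y_3) = (2024, 255): x_4 = 8·2024 + 63·1·255 = 32257; y_4 = 8·255 + 1·2024 = 4064.
  From (x_4, y_4) = (32257, 4064): x_5 = 8·32257 + 63·1·4064 = 514088; y_5 = 8·4064 + 1·32257 = 64769.
  From (x_5, y_5) = (514088, 64769): x_6 = 8·514088 + 63·1·64769 = 8193151; y_6 = 8·64769 + 1·514088 = 1032240.
Step 3: Verify x_6² - 63·y_6² = 67127723308801 - 67127723308800 = 1 (should be 1). ✓

(x_1, y_1) = (8, 1); (x_6, y_6) = (8193151, 1032240).


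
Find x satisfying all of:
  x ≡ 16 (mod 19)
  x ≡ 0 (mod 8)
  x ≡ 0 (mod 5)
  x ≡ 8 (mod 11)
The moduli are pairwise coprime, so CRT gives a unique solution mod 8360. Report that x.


Product of moduli M = 19 · 8 · 5 · 11 = 8360.
Merge one congruence at a time:
  Start: x ≡ 16 (mod 19).
  Combine with x ≡ 0 (mod 8); new modulus lcm = 152.
    Write x = 16 + 19·t and substitute into x ≡ 0 (mod 8): 19·t ≡ 0 − 16 = -16 (mod 8).
    Reduce coefficients mod 8: 3·t ≡ 0 (mod 8).
    The inverse of 3 mod 8 is 3 (since 3·3 = 9 = 1·8 + 1), so t ≡ 3·0 = 0 ≡ 0 (mod 8).
    Then x = 16 + 19·0 = 16, valid modulo lcm(19, 8) = 152: x ≡ 16 (mod 152).
  Combine with x ≡ 0 (mod 5); new modulus lcm = 760.
    Write x = 16 + 152·t and substitute into x ≡ 0 (mod 5): 152·t ≡ 0 − 16 = -16 (mod 5).
    Reduce coefficients mod 5: 2·t ≡ 4 (mod 5).
    The inverse of 2 mod 5 is 3 (since 2·3 = 6 = 1·5 + 1), so t ≡ 3·4 = 12 ≡ 2 (mod 5).
    Then x = 16 + 152·2 = 320, valid modulo lcm(152, 5) = 760: x ≡ 320 (mod 760).
  Combine with x ≡ 8 (mod 11); new modulus lcm = 8360.
    Write x = 320 + 760·t and substitute into x ≡ 8 (mod 11): 760·t ≡ 8 − 320 = -312 (mod 11).
    Reduce coefficients mod 11: 1·t ≡ 7 (mod 11).
    So t ≡ 7 (mod 11).
    Then x = 320 + 760·7 = 5640, valid modulo lcm(760, 11) = 8360: x ≡ 5640 (mod 8360).
Verify against each original: 5640 mod 19 = 16, 5640 mod 8 = 0, 5640 mod 5 = 0, 5640 mod 11 = 8.

x ≡ 5640 (mod 8360).


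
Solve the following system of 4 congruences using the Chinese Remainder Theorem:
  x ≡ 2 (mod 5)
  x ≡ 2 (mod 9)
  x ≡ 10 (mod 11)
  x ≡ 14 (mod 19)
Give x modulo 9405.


Product of moduli M = 5 · 9 · 11 · 19 = 9405.
Merge one congruence at a time:
  Start: x ≡ 2 (mod 5).
  Combine with x ≡ 2 (mod 9); new modulus lcm = 45.
    Write x = 2 + 5·t and substitute into x ≡ 2 (mod 9): 5·t ≡ 2 − 2 = 0 (mod 9).
    The inverse of 5 mod 9 is 2 (since 5·2 = 10 = 1·9 + 1), so t ≡ 2·0 = 0 ≡ 0 (mod 9).
    Then x = 2 + 5·0 = 2, valid modulo lcm(5, 9) = 45: x ≡ 2 (mod 45).
  Combine with x ≡ 10 (mod 11); new modulus lcm = 495.
    Write x = 2 + 45·t and substitute into x ≡ 10 (mod 11): 45·t ≡ 10 − 2 = 8 (mod 11).
    Reduce coefficients mod 11: 1·t ≡ 8 (mod 11).
    So t ≡ 8 (mod 11).
    Then x = 2 + 45·8 = 362, valid modulo lcm(45, 11) = 495: x ≡ 362 (mod 495).
  Combine with x ≡ 14 (mod 19); new modulus lcm = 9405.
    Write x = 362 + 495·t and substitute into x ≡ 14 (mod 19): 495·t ≡ 14 − 362 = -348 (mod 19).
    Reduce coefficients mod 19: 1·t ≡ 13 (mod 19).
    So t ≡ 13 (mod 19).
    Then x = 362 + 495·13 = 6797, valid modulo lcm(495, 19) = 9405: x ≡ 6797 (mod 9405).
Verify against each original: 6797 mod 5 = 2, 6797 mod 9 = 2, 6797 mod 11 = 10, 6797 mod 19 = 14.

x ≡ 6797 (mod 9405).


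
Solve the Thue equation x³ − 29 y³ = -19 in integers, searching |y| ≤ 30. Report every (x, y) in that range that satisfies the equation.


The equation is x³ - 29y³ = -19. For fixed y, x³ = 29·y³ − 19, so a solution requires the RHS to be a perfect cube.
Strategy: iterate y from -30 to 30, compute RHS = 29·y³ − 19, and check whether it is a (positive or negative) perfect cube.
Check small values of y:
  y = 0: RHS = -19 is not a perfect cube.
  y = 1: RHS = 10 is not a perfect cube.
  y = -1: RHS = -48 is not a perfect cube.
  y = 2: RHS = 213 is not a perfect cube.
  y = -2: RHS = -251 is not a perfect cube.
  y = 3: RHS = 764 is not a perfect cube.
  y = -3: RHS = -802 is not a perfect cube.
Continuing the search up to |y| = 30 finds no solutions either.
No (x, y) in the scanned range satisfies the equation.

No integer solutions with |y| ≤ 30.


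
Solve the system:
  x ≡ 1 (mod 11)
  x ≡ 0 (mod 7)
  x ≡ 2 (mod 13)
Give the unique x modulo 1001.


Moduli 11, 7, 13 are pairwise coprime; by CRT there is a unique solution modulo M = 11 · 7 · 13 = 1001.
Solve pairwise, accumulating the modulus:
  Start with x ≡ 1 (mod 11).
  Combine with x ≡ 0 (mod 7): since gcd(11, 7) = 1, we get a unique residue mod 77.
    Write x = 1 + 11·t and substitute into x ≡ 0 (mod 7): 11·t ≡ 0 − 1 = -1 (mod 7).
    Reduce coefficients mod 7: 4·t ≡ 6 (mod 7).
    The inverse of 4 mod 7 is 2 (since 4·2 = 8 = 1·7 + 1), so t ≡ 2·6 = 12 ≡ 5 (mod 7).
    Then x = 1 + 11·5 = 56, valid modulo lcm(11, 7) = 77: x ≡ 56 (mod 77).
  Combine with x ≡ 2 (mod 13): since gcd(77, 13) = 1, we get a unique residue mod 1001.
    Write x = 56 + 77·t and substitute into x ≡ 2 (mod 13): 77·t ≡ 2 − 56 = -54 (mod 13).
    Reduce coefficients mod 13: 12·t ≡ 11 (mod 13).
    The inverse of 12 mod 13 is 12 (since 12·12 = 144 = 11·13 + 1), so t ≡ 12·11 = 132 ≡ 2 (mod 13).
    Then x = 56 + 77·2 = 210, valid modulo lcm(77, 13) = 1001: x ≡ 210 (mod 1001).
Verify: 210 mod 11 = 1 ✓, 210 mod 7 = 0 ✓, 210 mod 13 = 2 ✓.

x ≡ 210 (mod 1001).


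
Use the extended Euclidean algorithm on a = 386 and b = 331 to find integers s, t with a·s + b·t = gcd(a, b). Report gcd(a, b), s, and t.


Euclidean algorithm on (386, 331) — divide until remainder is 0:
  386 = 1 · 331 + 55
  331 = 6 · 55 + 1
  55 = 55 · 1 + 0
gcd(386, 331) = 1.
Track Bezout coefficients alongside the remainders: start with r₀ = 386 = a·1 + b·0 (s = 1, t = 0) and r₁ = 331 = a·0 + b·1 (s = 0, t = 1); each new remainder r_{k+1} = r_{k-1} − q_k·r_k inherits s_{k+1} = s_{k-1} − q_k·s_k, t_{k+1} = t_{k-1} − q_k·t_k, so r_k = a·s_k + b·t_k at every step:
  q = 1: r = 55, s = 1 − 1·0 = 1, t = 0 − 1·1 = -1  (check: 386·1 + 331·(-1) = 55)
  q = 6: r = 1, s = 0 − 6·1 = -6, t = 1 − 6·(-1) = 7  (check: 386·(-6) + 331·7 = 1)
The row with r = 1 (the gcd) gives the Bezout coefficients s = -6, t = 7.
Result: 386 · (-6) + 331 · (7) = 1.

gcd(386, 331) = 1; s = -6, t = 7 (check: 386·(-6) + 331·7 = 1).


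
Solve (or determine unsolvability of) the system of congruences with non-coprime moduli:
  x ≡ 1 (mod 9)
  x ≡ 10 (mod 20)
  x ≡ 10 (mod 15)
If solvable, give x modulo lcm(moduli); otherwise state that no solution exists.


Moduli 9, 20, 15 are not pairwise coprime, so CRT works modulo lcm(m_i) when all pairwise compatibility conditions hold.
Pairwise compatibility: gcd(m_i, m_j) must divide a_i - a_j for every pair.
Merge one congruence at a time:
  Start: x ≡ 1 (mod 9).
  Combine with x ≡ 10 (mod 20): gcd(9, 20) = 1; 10 - 1 = 9, which IS divisible by 1, so compatible.
    Write x = 1 + 9·t and substitute into x ≡ 10 (mod 20): 9·t ≡ 10 − 1 = 9 (mod 20).
    The inverse of 9 mod 20 is 9 (since 9·9 = 81 = 4·20 + 1), so t ≡ 9·9 = 81 ≡ 1 (mod 20).
    Then x = 1 + 9·1 = 10, valid modulo lcm(9, 20) = 180: x ≡ 10 (mod 180).
  Combine with x ≡ 10 (mod 15): gcd(180, 15) = 15; 10 - 10 = 0, which IS divisible by 15, so compatible.
    Write x = 10 + 180·t and substitute into x ≡ 10 (mod 15): 180·t ≡ 10 − 10 = 0 (mod 15).
    Divide the congruence (and modulus) by g = 15: 12·t ≡ 0 (mod 1).
    Modulo 1 every t works; take t = 0.
    Then x = 10 + 180·0 = 10, valid modulo lcm(180, 15) = 180: x ≡ 10 (mod 180).
Verify: 10 mod 9 = 1, 10 mod 20 = 10, 10 mod 15 = 10.

x ≡ 10 (mod 180).


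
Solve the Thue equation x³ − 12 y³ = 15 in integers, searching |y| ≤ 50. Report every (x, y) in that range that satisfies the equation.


The equation is x³ - 12y³ = 15. For fixed y, x³ = 12·y³ + 15, so a solution requires the RHS to be a perfect cube.
Strategy: iterate y from -50 to 50, compute RHS = 12·y³ + 15, and check whether it is a (positive or negative) perfect cube.
Check small values of y:
  y = 0: RHS = 15 is not a perfect cube.
  y = 1: RHS = 27 = (3)³ ⇒ x = 3 works.
  y = -1: RHS = 3 is not a perfect cube.
  y = 2: RHS = 111 is not a perfect cube.
  y = -2: RHS = -81 is not a perfect cube.
  y = 3: RHS = 339 is not a perfect cube.
  y = -3: RHS = -309 is not a perfect cube.
Continuing the search up to |y| = 50 finds no further solutions beyond those listed.
Collected solutions: (3, 1).

Solutions (with |y| ≤ 50): (3, 1).


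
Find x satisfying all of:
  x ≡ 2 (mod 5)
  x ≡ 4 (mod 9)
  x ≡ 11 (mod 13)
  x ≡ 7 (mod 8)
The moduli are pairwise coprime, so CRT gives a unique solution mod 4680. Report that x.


Product of moduli M = 5 · 9 · 13 · 8 = 4680.
Merge one congruence at a time:
  Start: x ≡ 2 (mod 5).
  Combine with x ≡ 4 (mod 9); new modulus lcm = 45.
    Write x = 2 + 5·t and substitute into x ≡ 4 (mod 9): 5·t ≡ 4 − 2 = 2 (mod 9).
    The inverse of 5 mod 9 is 2 (since 5·2 = 10 = 1·9 + 1), so t ≡ 2·2 = 4 ≡ 4 (mod 9).
    Then x = 2 + 5·4 = 22, valid modulo lcm(5, 9) = 45: x ≡ 22 (mod 45).
  Combine with x ≡ 11 (mod 13); new modulus lcm = 585.
    Write x = 22 + 45·t and substitute into x ≡ 11 (mod 13): 45·t ≡ 11 − 22 = -11 (mod 13).
    Reduce coefficients mod 13: 6·t ≡ 2 (mod 13).
    The inverse of 6 mod 13 is 11 (since 6·11 = 66 = 5·13 + 1), so t ≡ 11·2 = 22 ≡ 9 (mod 13).
    Then x = 22 + 45·9 = 427, valid modulo lcm(45, 13) = 585: x ≡ 427 (mod 585).
  Combine with x ≡ 7 (mod 8); new modulus lcm = 4680.
    Write x = 427 + 585·t and substitute into x ≡ 7 (mod 8): 585·t ≡ 7 − 427 = -420 (mod 8).
    Reduce coefficients mod 8: 1·t ≡ 4 (mod 8).
    So t ≡ 4 (mod 8).
    Then x = 427 + 585·4 = 2767, valid modulo lcm(585, 8) = 4680: x ≡ 2767 (mod 4680).
Verify against each original: 2767 mod 5 = 2, 2767 mod 9 = 4, 2767 mod 13 = 11, 2767 mod 8 = 7.

x ≡ 2767 (mod 4680).


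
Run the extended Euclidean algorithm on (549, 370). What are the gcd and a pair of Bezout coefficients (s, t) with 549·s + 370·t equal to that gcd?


Euclidean algorithm on (549, 370) — divide until remainder is 0:
  549 = 1 · 370 + 179
  370 = 2 · 179 + 12
  179 = 14 · 12 + 11
  12 = 1 · 11 + 1
  11 = 11 · 1 + 0
gcd(549, 370) = 1.
Track Bezout coefficients alongside the remainders: start with r₀ = 549 = a·1 + b·0 (s = 1, t = 0) and r₁ = 370 = a·0 + b·1 (s = 0, t = 1); each new remainder r_{k+1} = r_{k-1} − q_k·r_k inherits s_{k+1} = s_{k-1} − q_k·s_k, t_{k+1} = t_{k-1} − q_k·t_k, so r_k = a·s_k + b·t_k at every step:
  q = 1: r = 179, s = 1 − 1·0 = 1, t = 0 − 1·1 = -1  (check: 549·1 + 370·(-1) = 179)
  q = 2: r = 12, s = 0 − 2·1 = -2, t = 1 − 2·(-1) = 3  (check: 549·(-2) + 370·3 = 12)
  q = 14: r = 11, s = 1 − 14·(-2) = 29, t = -1 − 14·3 = -43  (check: 549·29 + 370·(-43) = 11)
  q = 1: r = 1, s = -2 − 1·29 = -31, t = 3 − 1·(-43) = 46  (check: 549·(-31) + 370·46 = 1)
The row with r = 1 (the gcd) gives the Bezout coefficients s = -31, t = 46.
Result: 549 · (-31) + 370 · (46) = 1.

gcd(549, 370) = 1; s = -31, t = 46 (check: 549·(-31) + 370·46 = 1).


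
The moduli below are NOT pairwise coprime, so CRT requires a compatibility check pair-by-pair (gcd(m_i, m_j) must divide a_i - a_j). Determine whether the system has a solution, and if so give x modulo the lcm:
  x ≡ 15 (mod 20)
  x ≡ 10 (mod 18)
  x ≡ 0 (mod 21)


Moduli 20, 18, 21 are not pairwise coprime, so CRT works modulo lcm(m_i) when all pairwise compatibility conditions hold.
Pairwise compatibility: gcd(m_i, m_j) must divide a_i - a_j for every pair.
Merge one congruence at a time:
  Start: x ≡ 15 (mod 20).
  Combine with x ≡ 10 (mod 18): gcd(20, 18) = 2, and 10 - 15 = -5 is NOT divisible by 2.
    ⇒ system is inconsistent (no integer solution).

No solution (the system is inconsistent).


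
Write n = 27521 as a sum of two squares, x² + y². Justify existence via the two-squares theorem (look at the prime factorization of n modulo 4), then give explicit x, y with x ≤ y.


Step 1: Factor n = 27521 = 13 · 29 · 73.
Step 2: Check the mod-4 condition on each prime factor: 13 ≡ 1 (mod 4), exponent 1; 29 ≡ 1 (mod 4), exponent 1; 73 ≡ 1 (mod 4), exponent 1.
All primes ≡ 3 (mod 4) appear to even exponent (or don't appear), so by the two-squares theorem n IS expressible as a sum of two squares.
Step 3: Build a representation. Here n = 13 · 29 · 73 is a product of primes ≡ 1 (mod 4). Each prime p ≡ 1 (mod 4) is itself a sum of two squares; find a² by testing p − a² for a perfect square:
  13: 13 − 1² = 12, 13 − 2² = 9 = 3² ⇒ 13 = 2² + 3².
  29: 29 − 1² = 28, 29 − 2² = 25 = 5² ⇒ 29 = 2² + 5².
  73: 73 − 1² = 72, 73 − 2² = 69, 73 − 3² = 64 = 8² ⇒ 73 = 3² + 8².
  Combine using the Brahmagupta–Fibonacci identity (a² + b²)(c² + d²) = (ac − bd)² + (ad + bc)² = (ac + bd)² + (ad − bc)²:
  13 · 29 = 377: from (2² + 3²)(2² + 5²), take (2·2 − 3·5, 2·5 + 3·2) = (4 − 15, 10 + 6) = (-11, 16); dropping signs (only squares matter) gives (11, 16); check 11² + 16² = 121 + 256 = 377 ✓.
  377 · 73 = 27521: from (11² + 16²)(3² + 8²), take (11·3 − 16·8, 11·8 + 16·3) = (33 − 128, 88 + 48) = (-95, 136); dropping signs (only squares matter) gives (95, 136); check 95² + 136² = 9025 + 18496 = 27521 ✓.
Step 4: Order so x ≤ y and verify: 95² + 136² = 9025 + 18496 = 27521 = n. ✓

n = 27521 = 95² + 136² (one valid representation with x ≤ y).


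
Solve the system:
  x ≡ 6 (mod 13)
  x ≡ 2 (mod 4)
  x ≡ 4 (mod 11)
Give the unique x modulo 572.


Moduli 13, 4, 11 are pairwise coprime; by CRT there is a unique solution modulo M = 13 · 4 · 11 = 572.
Solve pairwise, accumulating the modulus:
  Start with x ≡ 6 (mod 13).
  Combine with x ≡ 2 (mod 4): since gcd(13, 4) = 1, we get a unique residue mod 52.
    Write x = 6 + 13·t and substitute into x ≡ 2 (mod 4): 13·t ≡ 2 − 6 = -4 (mod 4).
    Reduce coefficients mod 4: 1·t ≡ 0 (mod 4).
    So t ≡ 0 (mod 4).
    Then x = 6 + 13·0 = 6, valid modulo lcm(13, 4) = 52: x ≡ 6 (mod 52).
  Combine with x ≡ 4 (mod 11): since gcd(52, 11) = 1, we get a unique residue mod 572.
    Write x = 6 + 52·t and substitute into x ≡ 4 (mod 11): 52·t ≡ 4 − 6 = -2 (mod 11).
    Reduce coefficients mod 11: 8·t ≡ 9 (mod 11).
    The inverse of 8 mod 11 is 7 (since 8·7 = 56 = 5·11 + 1), so t ≡ 7·9 = 63 ≡ 8 (mod 11).
    Then x = 6 + 52·8 = 422, valid modulo lcm(52, 11) = 572: x ≡ 422 (mod 572).
Verify: 422 mod 13 = 6 ✓, 422 mod 4 = 2 ✓, 422 mod 11 = 4 ✓.

x ≡ 422 (mod 572).


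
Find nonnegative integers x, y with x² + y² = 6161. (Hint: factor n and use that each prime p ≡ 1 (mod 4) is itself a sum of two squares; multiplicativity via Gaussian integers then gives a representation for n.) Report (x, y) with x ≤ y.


Step 1: Factor n = 6161 = 61 · 101.
Step 2: Check the mod-4 condition on each prime factor: 61 ≡ 1 (mod 4), exponent 1; 101 ≡ 1 (mod 4), exponent 1.
All primes ≡ 3 (mod 4) appear to even exponent (or don't appear), so by the two-squares theorem n IS expressible as a sum of two squares.
Step 3: Build a representation. Here n = 61 · 101 is a product of primes ≡ 1 (mod 4). Each prime p ≡ 1 (mod 4) is itself a sum of two squares; find a² by testing p − a² for a perfect square:
  61: 61 − 1² = 60, 61 − 2² = 57, 61 − 3² = 52, 61 − 4² = 45, 61 − 5² = 36 = 6² ⇒ 61 = 5² + 6².
  101: 101 − 1² = 100 = 10² ⇒ 101 = 1² + 10².
  Combine using the Brahmagupta–Fibonacci identity (a² + b²)(c² + d²) = (ac − bd)² + (ad + bc)² = (ac + bd)² + (ad − bc)²:
  61 · 101 = 6161: from (5² + 6²)(1² + 10²), take (5·1 − 6·10, 5·10 + 6·1) = (5 − 60, 50 + 6) = (-55, 56); dropping signs (only squares matter) gives (55, 56); check 55² + 56² = 3025 + 3136 = 6161 ✓.
Step 4: Order so x ≤ y and verify: 55² + 56² = 3025 + 3136 = 6161 = n. ✓

n = 6161 = 55² + 56² (one valid representation with x ≤ y).


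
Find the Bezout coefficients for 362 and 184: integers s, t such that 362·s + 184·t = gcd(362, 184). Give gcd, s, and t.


Euclidean algorithm on (362, 184) — divide until remainder is 0:
  362 = 1 · 184 + 178
  184 = 1 · 178 + 6
  178 = 29 · 6 + 4
  6 = 1 · 4 + 2
  4 = 2 · 2 + 0
gcd(362, 184) = 2.
Track Bezout coefficients alongside the remainders: start with r₀ = 362 = a·1 + b·0 (s = 1, t = 0) and r₁ = 184 = a·0 + b·1 (s = 0, t = 1); each new remainder r_{k+1} = r_{k-1} − q_k·r_k inherits s_{k+1} = s_{k-1} − q_k·s_k, t_{k+1} = t_{k-1} − q_k·t_k, so r_k = a·s_k + b·t_k at every step:
  q = 1: r = 178, s = 1 − 1·0 = 1, t = 0 − 1·1 = -1  (check: 362·1 + 184·(-1) = 178)
  q = 1: r = 6, s = 0 − 1·1 = -1, t = 1 − 1·(-1) = 2  (check: 362·(-1) + 184·2 = 6)
  q = 29: r = 4, s = 1 − 29·(-1) = 30, t = -1 − 29·2 = -59  (check: 362·30 + 184·(-59) = 4)
  q = 1: r = 2, s = -1 − 1·30 = -31, t = 2 − 1·(-59) = 61  (check: 362·(-31) + 184·61 = 2)
The row with r = 2 (the gcd) gives the Bezout coefficients s = -31, t = 61.
Result: 362 · (-31) + 184 · (61) = 2.

gcd(362, 184) = 2; s = -31, t = 61 (check: 362·(-31) + 184·61 = 2).


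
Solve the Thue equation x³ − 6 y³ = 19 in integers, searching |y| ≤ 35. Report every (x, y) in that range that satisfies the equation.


The equation is x³ - 6y³ = 19. For fixed y, x³ = 6·y³ + 19, so a solution requires the RHS to be a perfect cube.
Strategy: iterate y from -35 to 35, compute RHS = 6·y³ + 19, and check whether it is a (positive or negative) perfect cube.
Check small values of y:
  y = 0: RHS = 19 is not a perfect cube.
  y = 1: RHS = 25 is not a perfect cube.
  y = -1: RHS = 13 is not a perfect cube.
  y = 2: RHS = 67 is not a perfect cube.
  y = -2: RHS = -29 is not a perfect cube.
  y = 3: RHS = 181 is not a perfect cube.
  y = -3: RHS = -143 is not a perfect cube.
Continuing the search up to |y| = 35 finds no solutions either.
No (x, y) in the scanned range satisfies the equation.

No integer solutions with |y| ≤ 35.


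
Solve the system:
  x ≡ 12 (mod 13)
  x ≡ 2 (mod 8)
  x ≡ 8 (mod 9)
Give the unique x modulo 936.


Moduli 13, 8, 9 are pairwise coprime; by CRT there is a unique solution modulo M = 13 · 8 · 9 = 936.
Solve pairwise, accumulating the modulus:
  Start with x ≡ 12 (mod 13).
  Combine with x ≡ 2 (mod 8): since gcd(13, 8) = 1, we get a unique residue mod 104.
    Write x = 12 + 13·t and substitute into x ≡ 2 (mod 8): 13·t ≡ 2 − 12 = -10 (mod 8).
    Reduce coefficients mod 8: 5·t ≡ 6 (mod 8).
    The inverse of 5 mod 8 is 5 (since 5·5 = 25 = 3·8 + 1), so t ≡ 5·6 = 30 ≡ 6 (mod 8).
    Then x = 12 + 13·6 = 90, valid modulo lcm(13, 8) = 104: x ≡ 90 (mod 104).
  Combine with x ≡ 8 (mod 9): since gcd(104, 9) = 1, we get a unique residue mod 936.
    Write x = 90 + 104·t and substitute into x ≡ 8 (mod 9): 104·t ≡ 8 − 90 = -82 (mod 9).
    Reduce coefficients mod 9: 5·t ≡ 8 (mod 9).
    The inverse of 5 mod 9 is 2 (since 5·2 = 10 = 1·9 + 1), so t ≡ 2·8 = 16 ≡ 7 (mod 9).
    Then x = 90 + 104·7 = 818, valid modulo lcm(104, 9) = 936: x ≡ 818 (mod 936).
Verify: 818 mod 13 = 12 ✓, 818 mod 8 = 2 ✓, 818 mod 9 = 8 ✓.

x ≡ 818 (mod 936).


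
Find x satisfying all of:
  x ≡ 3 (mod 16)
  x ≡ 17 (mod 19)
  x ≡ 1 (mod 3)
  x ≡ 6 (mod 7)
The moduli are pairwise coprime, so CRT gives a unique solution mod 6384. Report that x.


Product of moduli M = 16 · 19 · 3 · 7 = 6384.
Merge one congruence at a time:
  Start: x ≡ 3 (mod 16).
  Combine with x ≡ 17 (mod 19); new modulus lcm = 304.
    Write x = 3 + 16·t and substitute into x ≡ 17 (mod 19): 16·t ≡ 17 − 3 = 14 (mod 19).
    The inverse of 16 mod 19 is 6 (since 16·6 = 96 = 5·19 + 1), so t ≡ 6·14 = 84 ≡ 8 (mod 19).
    Then x = 3 + 16·8 = 131, valid modulo lcm(16, 19) = 304: x ≡ 131 (mod 304).
  Combine with x ≡ 1 (mod 3); new modulus lcm = 912.
    Write x = 131 + 304·t and substitute into x ≡ 1 (mod 3): 304·t ≡ 1 − 131 = -130 (mod 3).
    Reduce coefficients mod 3: 1·t ≡ 2 (mod 3).
    So t ≡ 2 (mod 3).
    Then x = 131 + 304·2 = 739, valid modulo lcm(304, 3) = 912: x ≡ 739 (mod 912).
  Combine with x ≡ 6 (mod 7); new modulus lcm = 6384.
    Write x = 739 + 912·t and substitute into x ≡ 6 (mod 7): 912·t ≡ 6 − 739 = -733 (mod 7).
    Reduce coefficients mod 7: 2·t ≡ 2 (mod 7).
    The inverse of 2 mod 7 is 4 (since 2·4 = 8 = 1·7 + 1), so t ≡ 4·2 = 8 ≡ 1 (mod 7).
    Then x = 739 + 912·1 = 1651, valid modulo lcm(912, 7) = 6384: x ≡ 1651 (mod 6384).
Verify against each original: 1651 mod 16 = 3, 1651 mod 19 = 17, 1651 mod 3 = 1, 1651 mod 7 = 6.

x ≡ 1651 (mod 6384).


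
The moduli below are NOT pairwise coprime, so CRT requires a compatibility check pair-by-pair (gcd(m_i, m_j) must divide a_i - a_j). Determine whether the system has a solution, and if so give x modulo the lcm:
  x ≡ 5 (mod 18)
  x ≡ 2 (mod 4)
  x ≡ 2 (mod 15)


Moduli 18, 4, 15 are not pairwise coprime, so CRT works modulo lcm(m_i) when all pairwise compatibility conditions hold.
Pairwise compatibility: gcd(m_i, m_j) must divide a_i - a_j for every pair.
Merge one congruence at a time:
  Start: x ≡ 5 (mod 18).
  Combine with x ≡ 2 (mod 4): gcd(18, 4) = 2, and 2 - 5 = -3 is NOT divisible by 2.
    ⇒ system is inconsistent (no integer solution).

No solution (the system is inconsistent).


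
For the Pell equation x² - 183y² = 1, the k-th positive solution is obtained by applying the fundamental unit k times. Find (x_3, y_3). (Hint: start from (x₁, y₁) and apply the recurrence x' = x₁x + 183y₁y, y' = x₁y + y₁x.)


Step 1: Find the fundamental solution (x₁, y₁) of x² - 183y² = 1.
  Expand √183 as a continued fraction. a₀ = ⌊√183⌋ = 13; iterate m_{k+1} = d_k·a_k − m_k, d_{k+1} = (183 − m_{k+1}²)/d_k, a_{k+1} = ⌊(a₀ + m_{k+1})/d_{k+1}⌋ (starting m₀ = 0, d₀ = 1), with convergents p_k = a_k·p_{k-1} + p_{k-2}, q_k = a_k·q_{k-1} + q_{k-2} (p₋₁ = 1, q₋₁ = 0):
  k = 0: a₀ = 13; p₀/q₀ = 13/1; p₀² − 183·q₀² = 169 − 183 = -14.
  k = 1: m = 13, d = 14, a = ⌊(13 + 13)/14⌋ = 1; p/q = (1·13 + 1)/(1·1 + 0) = 14/1; p² − 183·q² = 196 − 183 = 13.
  k = 2: m = 1, d = 13, a = ⌊(13 + 1)/13⌋ = 1; p/q = (1·14 + 13)/(1·1 + 1) = 27/2; p² − 183·q² = 729 − 732 = -3.
  k = 3: m = 12, d = 3, a = ⌊(13 + 12)/3⌋ = 8; p/q = (8·27 + 14)/(8·2 + 1) = 230/17; p² − 183·q² = 52900 − 52887 = 13.
  k = 4: m = 12, d = 13, a = ⌊(13 + 12)/13⌋ = 1; p/q = (1·230 + 27)/(1·17 + 2) = 257/19; p² − 183·q² = 66049 − 66063 = -14.
  k = 5: m = 1, d = 14, a = ⌊(13 + 1)/14⌋ = 1; p/q = (1·257 + 230)/(1·19 + 17) = 487/36; p² − 183·q² = 237169 − 237168 = 1.
  The first convergent with p² − 183·q² = 1 gives the fundamental solution (x₁, y₁) = (487, 36).
Step 2: Apply the recurrence (x_{n+1}, y_{n+1}) = (x₁x_n + 183y₁y_n, x₁y_n + y₁x_n) repeatedly.
  From (x_1, y_1) = (487, 36): x_2 = 487·487 + 183·36·36 = 474337; y_2 = 487·36 + 36·487 = 35064.
  From (x_2, y_2) = (474337, 35064): x_3 = 487·474337 + 183·36·35064 = 462003751; y_3 = 487·35064 + 36·474337 = 34152300.
Step 3: Verify x_3² - 183·y_3² = 213447465938070001 - 213447465938070000 = 1 (should be 1). ✓

(x_1, y_1) = (487, 36); (x_3, y_3) = (462003751, 34152300).


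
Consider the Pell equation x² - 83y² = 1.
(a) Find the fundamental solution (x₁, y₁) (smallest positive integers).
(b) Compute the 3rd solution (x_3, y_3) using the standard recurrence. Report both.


Step 1: Find the fundamental solution (x₁, y₁) of x² - 83y² = 1.
  Expand √83 as a continued fraction. a₀ = ⌊√83⌋ = 9; iterate m_{k+1} = d_k·a_k − m_k, d_{k+1} = (83 − m_{k+1}²)/d_k, a_{k+1} = ⌊(a₀ + m_{k+1})/d_{k+1}⌋ (starting m₀ = 0, d₀ = 1), with convergents p_k = a_k·p_{k-1} + p_{k-2}, q_k = a_k·q_{k-1} + q_{k-2} (p₋₁ = 1, q₋₁ = 0):
  k = 0: a₀ = 9; p₀/q₀ = 9/1; p₀² − 83·q₀² = 81 − 83 = -2.
  k = 1: m = 9, d = 2, a = ⌊(9 + 9)/2⌋ = 9; p/q = (9·9 + 1)/(9·1 + 0) = 82/9; p² − 83·q² = 6724 − 6723 = 1.
  The first convergent with p² − 83·q² = 1 gives the fundamental solution (x₁, y₁) = (82, 9).
Step 2: Apply the recurrence (x_{n+1}, y_{n+1}) = (x₁x_n + 83y₁y_n, x₁y_n + y₁x_n) repeatedly.
  From (x_1, y_1) = (82, 9): x_2 = 82·82 + 83·9·9 = 13447; y_2 = 82·9 + 9·82 = 1476.
  From (x_2, y_2) = (13447, 1476): x_3 = 82·13447 + 83·9·1476 = 2205226; y_3 = 82·1476 + 9·13447 = 242055.
Step 3: Verify x_3² - 83·y_3² = 4863021711076 - 4863021711075 = 1 (should be 1). ✓

(x_1, y_1) = (82, 9); (x_3, y_3) = (2205226, 242055).


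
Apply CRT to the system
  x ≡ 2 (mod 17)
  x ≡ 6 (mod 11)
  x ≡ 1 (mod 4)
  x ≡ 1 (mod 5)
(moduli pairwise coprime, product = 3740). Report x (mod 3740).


Product of moduli M = 17 · 11 · 4 · 5 = 3740.
Merge one congruence at a time:
  Start: x ≡ 2 (mod 17).
  Combine with x ≡ 6 (mod 11); new modulus lcm = 187.
    Write x = 2 + 17·t and substitute into x ≡ 6 (mod 11): 17·t ≡ 6 − 2 = 4 (mod 11).
    Reduce coefficients mod 11: 6·t ≡ 4 (mod 11).
    The inverse of 6 mod 11 is 2 (since 6·2 = 12 = 1·11 + 1), so t ≡ 2·4 = 8 ≡ 8 (mod 11).
    Then x = 2 + 17·8 = 138, valid modulo lcm(17, 11) = 187: x ≡ 138 (mod 187).
  Combine with x ≡ 1 (mod 4); new modulus lcm = 748.
    Write x = 138 + 187·t and substitute into x ≡ 1 (mod 4): 187·t ≡ 1 − 138 = -137 (mod 4).
    Reduce coefficients mod 4: 3·t ≡ 3 (mod 4).
    The inverse of 3 mod 4 is 3 (since 3·3 = 9 = 2·4 + 1), so t ≡ 3·3 = 9 ≡ 1 (mod 4).
    Then x = 138 + 187·1 = 325, valid modulo lcm(187, 4) = 748: x ≡ 325 (mod 748).
  Combine with x ≡ 1 (mod 5); new modulus lcm = 3740.
    Write x = 325 + 748·t and substitute into x ≡ 1 (mod 5): 748·t ≡ 1 − 325 = -324 (mod 5).
    Reduce coefficients mod 5: 3·t ≡ 1 (mod 5).
    The inverse of 3 mod 5 is 2 (since 3·2 = 6 = 1·5 + 1), so t ≡ 2·1 = 2 ≡ 2 (mod 5).
    Then x = 325 + 748·2 = 1821, valid modulo lcm(748, 5) = 3740: x ≡ 1821 (mod 3740).
Verify against each original: 1821 mod 17 = 2, 1821 mod 11 = 6, 1821 mod 4 = 1, 1821 mod 5 = 1.

x ≡ 1821 (mod 3740).


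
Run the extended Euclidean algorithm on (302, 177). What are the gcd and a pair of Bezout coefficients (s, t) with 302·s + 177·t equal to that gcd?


Euclidean algorithm on (302, 177) — divide until remainder is 0:
  302 = 1 · 177 + 125
  177 = 1 · 125 + 52
  125 = 2 · 52 + 21
  52 = 2 · 21 + 10
  21 = 2 · 10 + 1
  10 = 10 · 1 + 0
gcd(302, 177) = 1.
Track Bezout coefficients alongside the remainders: start with r₀ = 302 = a·1 + b·0 (s = 1, t = 0) and r₁ = 177 = a·0 + b·1 (s = 0, t = 1); each new remainder r_{k+1} = r_{k-1} − q_k·r_k inherits s_{k+1} = s_{k-1} − q_k·s_k, t_{k+1} = t_{k-1} − q_k·t_k, so r_k = a·s_k + b·t_k at every step:
  q = 1: r = 125, s = 1 − 1·0 = 1, t = 0 − 1·1 = -1  (check: 302·1 + 177·(-1) = 125)
  q = 1: r = 52, s = 0 − 1·1 = -1, t = 1 − 1·(-1) = 2  (check: 302·(-1) + 177·2 = 52)
  q = 2: r = 21, s = 1 − 2·(-1) = 3, t = -1 − 2·2 = -5  (check: 302·3 + 177·(-5) = 21)
  q = 2: r = 10, s = -1 − 2·3 = -7, t = 2 − 2·(-5) = 12  (check: 302·(-7) + 177·12 = 10)
  q = 2: r = 1, s = 3 − 2·(-7) = 17, t = -5 − 2·12 = -29  (check: 302·17 + 177·(-29) = 1)
The row with r = 1 (the gcd) gives the Bezout coefficients s = 17, t = -29.
Result: 302 · (17) + 177 · (-29) = 1.

gcd(302, 177) = 1; s = 17, t = -29 (check: 302·17 + 177·(-29) = 1).


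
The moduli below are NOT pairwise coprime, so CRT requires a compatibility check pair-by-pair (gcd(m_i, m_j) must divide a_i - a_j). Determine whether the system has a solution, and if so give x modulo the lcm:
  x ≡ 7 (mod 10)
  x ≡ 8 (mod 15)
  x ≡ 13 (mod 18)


Moduli 10, 15, 18 are not pairwise coprime, so CRT works modulo lcm(m_i) when all pairwise compatibility conditions hold.
Pairwise compatibility: gcd(m_i, m_j) must divide a_i - a_j for every pair.
Merge one congruence at a time:
  Start: x ≡ 7 (mod 10).
  Combine with x ≡ 8 (mod 15): gcd(10, 15) = 5, and 8 - 7 = 1 is NOT divisible by 5.
    ⇒ system is inconsistent (no integer solution).

No solution (the system is inconsistent).


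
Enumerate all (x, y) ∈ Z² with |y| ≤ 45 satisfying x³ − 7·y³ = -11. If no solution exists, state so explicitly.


The equation is x³ - 7y³ = -11. For fixed y, x³ = 7·y³ − 11, so a solution requires the RHS to be a perfect cube.
Strategy: iterate y from -45 to 45, compute RHS = 7·y³ − 11, and check whether it is a (positive or negative) perfect cube.
Check small values of y:
  y = 0: RHS = -11 is not a perfect cube.
  y = 1: RHS = -4 is not a perfect cube.
  y = -1: RHS = -18 is not a perfect cube.
  y = 2: RHS = 45 is not a perfect cube.
  y = -2: RHS = -67 is not a perfect cube.
  y = 3: RHS = 178 is not a perfect cube.
  y = -3: RHS = -200 is not a perfect cube.
Continuing the search up to |y| = 45 finds no solutions either.
No (x, y) in the scanned range satisfies the equation.

No integer solutions with |y| ≤ 45.
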